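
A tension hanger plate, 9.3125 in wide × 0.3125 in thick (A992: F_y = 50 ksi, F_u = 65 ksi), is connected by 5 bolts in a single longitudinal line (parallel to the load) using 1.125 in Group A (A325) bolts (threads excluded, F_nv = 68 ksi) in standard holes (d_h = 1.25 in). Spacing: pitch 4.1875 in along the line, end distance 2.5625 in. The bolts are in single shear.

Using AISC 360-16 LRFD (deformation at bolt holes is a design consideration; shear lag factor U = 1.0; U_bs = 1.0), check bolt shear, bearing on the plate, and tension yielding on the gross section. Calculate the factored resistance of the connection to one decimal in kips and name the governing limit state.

131.0 kips (gross-section yield governs)

Bolt shear: A_b = π(1.125)²/4 = 0.99402 in². φR_n = 0.75 × 68 × 0.99402 × 5 × 1 = 253.5 kips.
Bearing (0.3125 in plate, F_u = 65 ksi): end bolts L_c = 2.5625 − 1.25/2 = 1.9375, R_n = min(1.2×1.9375×0.3125×65, 2.4×1.125×0.3125×65) = 47.227 kips/bolt; interior L_c = 4.1875 − 1.25 = 2.9375, R_n = 54.844 kips/bolt. φR_n = 0.75 × (1×47.227 + 4×54.844) = 200.0 kips.
Tension yield (gross): A_g = 9.3125×0.3125 = 2.9102 in². φR_n = 0.90 × 50 × 2.9102 = 131.0 kips.
Governing: min(253.5, 200.0, 131.0) = 131.0 kips → gross-section yield.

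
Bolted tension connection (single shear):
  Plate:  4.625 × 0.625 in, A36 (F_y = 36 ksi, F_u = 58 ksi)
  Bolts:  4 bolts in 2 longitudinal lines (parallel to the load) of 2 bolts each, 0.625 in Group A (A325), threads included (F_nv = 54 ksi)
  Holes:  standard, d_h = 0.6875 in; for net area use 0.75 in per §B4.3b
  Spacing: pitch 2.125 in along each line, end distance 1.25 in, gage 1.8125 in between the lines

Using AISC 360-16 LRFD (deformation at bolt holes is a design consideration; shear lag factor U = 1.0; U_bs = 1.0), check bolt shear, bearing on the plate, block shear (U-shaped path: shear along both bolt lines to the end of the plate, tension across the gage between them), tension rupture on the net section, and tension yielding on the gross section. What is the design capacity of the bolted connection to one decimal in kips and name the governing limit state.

Bolt shear: A_b = π(0.625)²/4 = 0.3068 in². φR_n = 0.75 × 54 × 0.3068 × 4 × 1 = 49.7 kips.
Bearing (0.625 in plate, F_u = 58 ksi): end bolts L_c = 1.25 − 0.6875/2 = 0.90625, R_n = min(1.2×0.90625×0.625×58, 2.4×0.625×0.625×58) = 39.422 kips/bolt; interior L_c = 2.125 − 0.6875 = 1.4375, R_n = 54.375 kips/bolt. φR_n = 0.75 × (2×39.422 + 2×54.375) = 140.7 kips.
Block shear: shear path 2×[1.25+1×2.125] = 2×3.375 in, A_gv = 4.2188, A_nv = 2×(3.375 − 1.5×0.75)×0.625 = 2.8125 in²; tension across gage: (1.8125 − 1×0.75)×0.625 = 0.66406 in². R_n = min(0.6×58×2.8125, 0.6×36×4.2188) + 1.0×58×0.66406 = min(97.875, 91.126) + 38.515 = 129.64 kips. φR_n = 0.75 × 129.64 = 97.2 kips.
Tension rupture (net): A_n = (4.625 − 2×0.75)×0.625 = 1.9531 in² (U = 1.0, A_e = A_n). φR_n = 0.75 × 58 × 1.9531 = 85.0 kips.
Tension yield (gross): A_g = 4.625×0.625 = 2.8906 in². φR_n = 0.90 × 36 × 2.8906 = 93.7 kips.
Governing: min(49.7, 140.7, 97.2, 85.0, 93.7) = 49.7 kips → bolt shear.

49.7 kips (bolt shear governs)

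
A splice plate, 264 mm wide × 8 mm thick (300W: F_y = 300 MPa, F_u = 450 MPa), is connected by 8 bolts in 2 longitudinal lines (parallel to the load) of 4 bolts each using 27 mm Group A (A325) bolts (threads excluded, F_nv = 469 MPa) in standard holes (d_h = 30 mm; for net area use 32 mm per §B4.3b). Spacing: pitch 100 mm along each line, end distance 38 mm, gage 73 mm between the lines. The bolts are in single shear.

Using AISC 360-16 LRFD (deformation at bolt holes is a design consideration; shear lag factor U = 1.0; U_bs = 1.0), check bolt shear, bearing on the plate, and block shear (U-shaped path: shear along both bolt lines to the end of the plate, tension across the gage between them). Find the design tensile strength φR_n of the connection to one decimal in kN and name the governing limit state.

840.8 kN (block shear governs)

Bolt shear: A_b = π(27)²/4 = 572.56 mm². φR_n = 0.75 × 469 × 572.56 × 8 × 1 = 1611.2 kN.
Bearing (8 mm plate, F_u = 450 MPa): end bolts L_c = 38 − 30/2 = 23, R_n = min(1.2×23×8×450, 2.4×27×8×450) = 99.36 kN/bolt; interior L_c = 100 − 30 = 70, R_n = 233.28 kN/bolt. φR_n = 0.75 × (2×99.36 + 6×233.28) = 1198.8 kN.
Block shear: shear path 2×[38+3×100] = 2×338 mm, A_gv = 5408, A_nv = 2×(338 − 3.5×32)×8 = 3616 mm²; tension across gage: (73 − 1×32)×8 = 328 mm². R_n = min(0.6×450×3616, 0.6×300×5408) + 1.0×450×328 = min(976.32, 973.44) + 147.6 = 1121 kN. φR_n = 0.75 × 1121 = 840.8 kN.
Governing: min(1611.2, 1198.8, 840.8) = 840.8 kN → block shear.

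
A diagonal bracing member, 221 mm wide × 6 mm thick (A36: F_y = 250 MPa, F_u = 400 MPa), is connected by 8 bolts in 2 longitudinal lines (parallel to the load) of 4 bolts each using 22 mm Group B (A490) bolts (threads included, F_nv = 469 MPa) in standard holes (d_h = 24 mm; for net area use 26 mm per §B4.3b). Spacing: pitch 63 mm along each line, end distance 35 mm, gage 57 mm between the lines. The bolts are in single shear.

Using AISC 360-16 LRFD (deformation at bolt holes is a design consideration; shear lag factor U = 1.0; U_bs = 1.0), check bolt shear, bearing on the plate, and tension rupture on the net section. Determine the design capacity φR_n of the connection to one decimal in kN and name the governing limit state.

Bolt shear: A_b = π(22)²/4 = 380.13 mm². φR_n = 0.75 × 469 × 380.13 × 8 × 1 = 1069.7 kN.
Bearing (6 mm plate, F_u = 400 MPa): end bolts L_c = 35 − 24/2 = 23, R_n = min(1.2×23×6×400, 2.4×22×6×400) = 66.24 kN/bolt; interior L_c = 63 − 24 = 39, R_n = 112.32 kN/bolt. φR_n = 0.75 × (2×66.24 + 6×112.32) = 604.8 kN.
Tension rupture (net): A_n = (221 − 2×26)×6 = 1014 mm² (U = 1.0, A_e = A_n). φR_n = 0.75 × 400 × 1014 = 304.2 kN.
Governing: min(1069.7, 604.8, 304.2) = 304.2 kN → net-section rupture.

304.2 kN (net-section rupture governs)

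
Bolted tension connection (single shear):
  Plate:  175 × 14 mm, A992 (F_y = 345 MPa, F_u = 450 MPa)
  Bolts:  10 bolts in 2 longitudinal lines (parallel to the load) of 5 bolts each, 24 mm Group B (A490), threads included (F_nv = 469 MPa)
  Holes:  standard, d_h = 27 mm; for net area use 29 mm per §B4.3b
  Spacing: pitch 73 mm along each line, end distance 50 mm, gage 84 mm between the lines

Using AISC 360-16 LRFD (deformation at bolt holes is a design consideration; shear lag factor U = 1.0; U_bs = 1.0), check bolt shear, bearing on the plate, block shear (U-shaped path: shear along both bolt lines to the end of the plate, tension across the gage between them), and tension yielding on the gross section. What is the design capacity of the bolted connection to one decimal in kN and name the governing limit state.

760.7 kN (gross-section yield governs)

Bolt shear: A_b = π(24)²/4 = 452.39 mm². φR_n = 0.75 × 469 × 452.39 × 10 × 1 = 1591.3 kN.
Bearing (14 mm plate, F_u = 450 MPa): end bolts L_c = 50 − 27/2 = 36.5, R_n = min(1.2×36.5×14×450, 2.4×24×14×450) = 275.94 kN/bolt; interior L_c = 73 − 27 = 46, R_n = 347.76 kN/bolt. φR_n = 0.75 × (2×275.94 + 8×347.76) = 2500.5 kN.
Block shear: shear path 2×[50+4×73] = 2×342 mm, A_gv = 9576, A_nv = 2×(342 − 4.5×29)×14 = 5922 mm²; tension across gage: (84 − 1×29)×14 = 770 mm². R_n = min(0.6×450×5922, 0.6×345×9576) + 1.0×450×770 = min(1598.9, 1982.2) + 346.5 = 1945.4 kN. φR_n = 0.75 × 1945.4 = 1459.1 kN.
Tension yield (gross): A_g = 175×14 = 2450 mm². φR_n = 0.90 × 345 × 2450 = 760.7 kN.
Governing: min(1591.3, 2500.5, 1459.1, 760.7) = 760.7 kN → gross-section yield.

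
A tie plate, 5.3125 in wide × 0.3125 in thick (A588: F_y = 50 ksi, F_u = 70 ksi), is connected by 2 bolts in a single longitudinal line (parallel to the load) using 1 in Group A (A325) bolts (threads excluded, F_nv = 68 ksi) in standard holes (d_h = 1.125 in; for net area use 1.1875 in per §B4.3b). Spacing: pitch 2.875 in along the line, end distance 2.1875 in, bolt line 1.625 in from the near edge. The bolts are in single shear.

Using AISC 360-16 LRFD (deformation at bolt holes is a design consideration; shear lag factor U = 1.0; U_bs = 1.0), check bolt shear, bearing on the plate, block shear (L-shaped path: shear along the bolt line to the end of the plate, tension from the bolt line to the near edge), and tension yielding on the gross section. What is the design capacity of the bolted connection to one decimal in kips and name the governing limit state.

49.2 kips (block shear governs)

Bolt shear: A_b = π(1)²/4 = 0.7854 in². φR_n = 0.75 × 68 × 0.7854 × 2 × 1 = 80.1 kips.
Bearing (0.3125 in plate, F_u = 70 ksi): end bolts L_c = 2.1875 − 1.125/2 = 1.625, R_n = min(1.2×1.625×0.3125×70, 2.4×1×0.3125×70) = 42.656 kips/bolt; interior L_c = 2.875 − 1.125 = 1.75, R_n = 45.938 kips/bolt. φR_n = 0.75 × (1×42.656 + 1×45.938) = 66.4 kips.
Block shear: shear path 1×[2.1875+1×2.875] = 1×5.0625 in, A_gv = 1.582, A_nv = 1×(5.0625 − 1.5×1.1875)×0.3125 = 1.0254 in²; tension to near edge: (1.625 − 0.5×1.1875)×0.3125 = 0.32227 in². R_n = min(0.6×70×1.0254, 0.6×50×1.582) + 1.0×70×0.32227 = min(43.067, 47.46) + 22.559 = 65.626 kips. φR_n = 0.75 × 65.626 = 49.2 kips.
Tension yield (gross): A_g = 5.3125×0.3125 = 1.6602 in². φR_n = 0.90 × 50 × 1.6602 = 74.7 kips.
Governing: min(80.1, 66.4, 49.2, 74.7) = 49.2 kips → block shear.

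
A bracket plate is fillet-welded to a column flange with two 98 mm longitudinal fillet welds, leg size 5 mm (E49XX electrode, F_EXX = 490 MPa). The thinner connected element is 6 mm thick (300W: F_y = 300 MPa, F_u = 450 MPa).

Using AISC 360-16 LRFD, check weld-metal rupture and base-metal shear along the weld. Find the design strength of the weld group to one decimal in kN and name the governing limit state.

Weld metal: throat = 0.707×5 = 3.535 mm, L = 2×98 = 196 mm. φR_n = 0.75 × 0.6 × 490 × 3.535 × 196 = 152.8 kN.
Base metal shear (6 mm plate): yield φR_n = 1.0×0.6×300×6×196 = 211.7 kN; rupture φR_n = 0.75×0.6×450×6×196 = 238.1 kN; take 211.7 kN (yield).
Governing: min(152.8, 211.7) = 152.8 kN → weld metal.

152.8 kN (weld metal governs)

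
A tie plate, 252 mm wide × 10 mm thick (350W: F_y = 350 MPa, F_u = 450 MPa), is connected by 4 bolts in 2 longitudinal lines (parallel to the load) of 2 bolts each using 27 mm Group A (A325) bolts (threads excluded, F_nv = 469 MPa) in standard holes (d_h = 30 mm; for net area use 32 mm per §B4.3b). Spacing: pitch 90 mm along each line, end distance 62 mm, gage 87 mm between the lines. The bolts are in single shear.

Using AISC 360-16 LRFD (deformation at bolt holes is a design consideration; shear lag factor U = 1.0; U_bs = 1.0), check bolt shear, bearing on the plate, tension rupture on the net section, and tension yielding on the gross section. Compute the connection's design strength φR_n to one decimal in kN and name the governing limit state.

Bolt shear: A_b = π(27)²/4 = 572.56 mm². φR_n = 0.75 × 469 × 572.56 × 4 × 1 = 805.6 kN.
Bearing (10 mm plate, F_u = 450 MPa): end bolts L_c = 62 − 30/2 = 47, R_n = min(1.2×47×10×450, 2.4×27×10×450) = 253.8 kN/bolt; interior L_c = 90 − 30 = 60, R_n = 291.6 kN/bolt. φR_n = 0.75 × (2×253.8 + 2×291.6) = 818.1 kN.
Tension rupture (net): A_n = (252 − 2×32)×10 = 1880 mm² (U = 1.0, A_e = A_n). φR_n = 0.75 × 450 × 1880 = 634.5 kN.
Tension yield (gross): A_g = 252×10 = 2520 mm². φR_n = 0.90 × 350 × 2520 = 793.8 kN.
Governing: min(805.6, 818.1, 634.5, 793.8) = 634.5 kN → net-section rupture.

634.5 kN (net-section rupture governs)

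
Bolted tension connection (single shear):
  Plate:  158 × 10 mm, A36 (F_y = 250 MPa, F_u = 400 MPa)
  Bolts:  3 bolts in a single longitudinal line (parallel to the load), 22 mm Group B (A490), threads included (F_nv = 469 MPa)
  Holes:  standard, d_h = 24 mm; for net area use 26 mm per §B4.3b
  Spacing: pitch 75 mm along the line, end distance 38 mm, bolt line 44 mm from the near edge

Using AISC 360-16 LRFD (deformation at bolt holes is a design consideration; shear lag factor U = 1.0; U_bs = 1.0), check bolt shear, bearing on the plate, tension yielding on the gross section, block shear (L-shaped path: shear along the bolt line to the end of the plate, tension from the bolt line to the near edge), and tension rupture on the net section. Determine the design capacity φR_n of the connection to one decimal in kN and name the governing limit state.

304.5 kN (block shear governs)

Bolt shear: A_b = π(22)²/4 = 380.13 mm². φR_n = 0.75 × 469 × 380.13 × 3 × 1 = 401.1 kN.
Bearing (10 mm plate, F_u = 400 MPa): end bolts L_c = 38 − 24/2 = 26, R_n = min(1.2×26×10×400, 2.4×22×10×400) = 124.8 kN/bolt; interior L_c = 75 − 24 = 51, R_n = 211.2 kN/bolt. φR_n = 0.75 × (1×124.8 + 2×211.2) = 410.4 kN.
Tension yield (gross): A_g = 158×10 = 1580 mm². φR_n = 0.90 × 250 × 1580 = 355.5 kN.
Block shear: shear path 1×[38+2×75] = 1×188 mm, A_gv = 1880, A_nv = 1×(188 − 2.5×26)×10 = 1230 mm²; tension to near edge: (44 − 0.5×26)×10 = 310 mm². R_n = min(0.6×400×1230, 0.6×250×1880) + 1.0×400×310 = min(295.2, 282) + 124 = 406 kN. φR_n = 0.75 × 406 = 304.5 kN.
Tension rupture (net): A_n = (158 − 1×26)×10 = 1320 mm² (U = 1.0, A_e = A_n). φR_n = 0.75 × 400 × 1320 = 396.0 kN.
Governing: min(401.1, 410.4, 355.5, 304.5, 396.0) = 304.5 kN → block shear.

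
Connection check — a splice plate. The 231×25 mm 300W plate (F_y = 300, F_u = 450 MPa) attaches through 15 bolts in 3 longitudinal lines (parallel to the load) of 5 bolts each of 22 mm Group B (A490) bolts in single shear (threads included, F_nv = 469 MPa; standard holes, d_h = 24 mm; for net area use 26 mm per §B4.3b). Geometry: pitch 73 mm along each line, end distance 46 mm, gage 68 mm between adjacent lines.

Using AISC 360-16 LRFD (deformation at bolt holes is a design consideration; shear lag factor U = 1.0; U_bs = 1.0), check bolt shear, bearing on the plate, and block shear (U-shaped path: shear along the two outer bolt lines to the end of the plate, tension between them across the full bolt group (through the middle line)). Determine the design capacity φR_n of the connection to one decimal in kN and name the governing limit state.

2005.7 kN (bolt shear governs)

Bolt shear: A_b = π(22)²/4 = 380.13 mm². φR_n = 0.75 × 469 × 380.13 × 15 × 1 = 2005.7 kN.
Bearing (25 mm plate, F_u = 450 MPa): end bolts L_c = 46 − 24/2 = 34, R_n = min(1.2×34×25×450, 2.4×22×25×450) = 459 kN/bolt; interior L_c = 73 − 24 = 49, R_n = 594 kN/bolt. φR_n = 0.75 × (3×459 + 12×594) = 6378.8 kN.
Block shear: shear path 2×[46+4×73] = 2×338 mm, A_gv = 16900, A_nv = 2×(338 − 4.5×26)×25 = 11050 mm²; tension across gage: (136 − 2×26)×25 = 2100 mm². R_n = min(0.6×450×11050, 0.6×300×16900) + 1.0×450×2100 = min(2983.5, 3042) + 945 = 3928.5 kN. φR_n = 0.75 × 3928.5 = 2946.4 kN.
Governing: min(2005.7, 6378.8, 2946.4) = 2005.7 kN → bolt shear.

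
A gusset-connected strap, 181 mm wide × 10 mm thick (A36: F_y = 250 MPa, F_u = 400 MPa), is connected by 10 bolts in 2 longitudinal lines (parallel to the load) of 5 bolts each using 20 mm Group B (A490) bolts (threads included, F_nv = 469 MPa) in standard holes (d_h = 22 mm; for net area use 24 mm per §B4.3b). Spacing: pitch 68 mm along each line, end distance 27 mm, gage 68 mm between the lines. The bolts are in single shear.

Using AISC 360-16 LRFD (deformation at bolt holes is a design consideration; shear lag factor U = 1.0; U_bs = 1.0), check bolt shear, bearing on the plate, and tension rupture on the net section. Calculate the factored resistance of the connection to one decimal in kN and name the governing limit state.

399.0 kN (net-section rupture governs)

Bolt shear: A_b = π(20)²/4 = 314.16 mm². φR_n = 0.75 × 469 × 314.16 × 10 × 1 = 1105.1 kN.
Bearing (10 mm plate, F_u = 400 MPa): end bolts L_c = 27 − 22/2 = 16, R_n = min(1.2×16×10×400, 2.4×20×10×400) = 76.8 kN/bolt; interior L_c = 68 − 22 = 46, R_n = 192 kN/bolt. φR_n = 0.75 × (2×76.8 + 8×192) = 1267.2 kN.
Tension rupture (net): A_n = (181 − 2×24)×10 = 1330 mm² (U = 1.0, A_e = A_n). φR_n = 0.75 × 400 × 1330 = 399.0 kN.
Governing: min(1105.1, 1267.2, 399.0) = 399.0 kN → net-section rupture.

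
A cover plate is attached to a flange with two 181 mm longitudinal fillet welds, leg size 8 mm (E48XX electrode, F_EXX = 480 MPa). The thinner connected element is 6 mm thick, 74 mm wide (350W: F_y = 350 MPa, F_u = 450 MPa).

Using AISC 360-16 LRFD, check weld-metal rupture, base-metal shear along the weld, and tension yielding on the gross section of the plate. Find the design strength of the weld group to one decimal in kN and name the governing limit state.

139.9 kN (gross-section yield governs)

Weld metal: throat = 0.707×8 = 5.656 mm, L = 2×181 = 362 mm. φR_n = 0.75 × 0.6 × 480 × 5.656 × 362 = 442.3 kN.
Base metal shear (6 mm plate): yield φR_n = 1.0×0.6×350×6×362 = 456.1 kN; rupture φR_n = 0.75×0.6×450×6×362 = 439.8 kN; take 439.8 kN (rupture).
Tension yield (gross): A_g = 74×6 = 444 mm². φR_n = 0.90 × 350 × 444 = 139.9 kN.
Governing: min(442.3, 439.8, 139.9) = 139.9 kN → gross-section yield.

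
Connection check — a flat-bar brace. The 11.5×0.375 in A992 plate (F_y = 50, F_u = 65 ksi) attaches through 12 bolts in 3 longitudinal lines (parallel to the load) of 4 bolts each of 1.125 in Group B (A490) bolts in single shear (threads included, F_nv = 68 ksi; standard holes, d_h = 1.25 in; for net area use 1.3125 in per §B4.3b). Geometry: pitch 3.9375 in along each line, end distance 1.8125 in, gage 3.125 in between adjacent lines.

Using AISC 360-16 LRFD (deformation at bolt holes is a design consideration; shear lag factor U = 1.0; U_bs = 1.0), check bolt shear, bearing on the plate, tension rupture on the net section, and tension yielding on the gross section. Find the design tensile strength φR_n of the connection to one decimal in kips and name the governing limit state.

Bolt shear: A_b = π(1.125)²/4 = 0.99402 in². φR_n = 0.75 × 68 × 0.99402 × 12 × 1 = 608.3 kips.
Bearing (0.375 in plate, F_u = 65 ksi): end bolts L_c = 1.8125 − 1.25/2 = 1.1875, R_n = min(1.2×1.1875×0.375×65, 2.4×1.125×0.375×65) = 34.734 kips/bolt; interior L_c = 3.9375 − 1.25 = 2.6875, R_n = 65.813 kips/bolt. φR_n = 0.75 × (3×34.734 + 9×65.813) = 522.4 kips.
Tension rupture (net): A_n = (11.5 − 3×1.3125)×0.375 = 2.8359 in² (U = 1.0, A_e = A_n). φR_n = 0.75 × 65 × 2.8359 = 138.3 kips.
Tension yield (gross): A_g = 11.5×0.375 = 4.3125 in². φR_n = 0.90 × 50 × 4.3125 = 194.1 kips.
Governing: min(608.3, 522.4, 138.3, 194.1) = 138.3 kips → net-section rupture.

138.3 kips (net-section rupture governs)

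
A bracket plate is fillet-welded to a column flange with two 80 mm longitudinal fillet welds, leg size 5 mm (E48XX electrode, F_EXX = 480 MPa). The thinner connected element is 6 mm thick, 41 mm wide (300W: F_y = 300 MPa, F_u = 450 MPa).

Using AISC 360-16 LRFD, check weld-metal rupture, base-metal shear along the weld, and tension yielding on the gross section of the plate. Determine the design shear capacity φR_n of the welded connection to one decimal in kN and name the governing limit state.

Weld metal: throat = 0.707×5 = 3.535 mm, L = 2×80 = 160 mm. φR_n = 0.75 × 0.6 × 480 × 3.535 × 160 = 122.2 kN.
Base metal shear (6 mm plate): yield φR_n = 1.0×0.6×300×6×160 = 172.8 kN; rupture φR_n = 0.75×0.6×450×6×160 = 194.4 kN; take 172.8 kN (yield).
Tension yield (gross): A_g = 41×6 = 246 mm². φR_n = 0.90 × 300 × 246 = 66.4 kN.
Governing: min(122.2, 172.8, 66.4) = 66.4 kN → gross-section yield.

66.4 kN (gross-section yield governs)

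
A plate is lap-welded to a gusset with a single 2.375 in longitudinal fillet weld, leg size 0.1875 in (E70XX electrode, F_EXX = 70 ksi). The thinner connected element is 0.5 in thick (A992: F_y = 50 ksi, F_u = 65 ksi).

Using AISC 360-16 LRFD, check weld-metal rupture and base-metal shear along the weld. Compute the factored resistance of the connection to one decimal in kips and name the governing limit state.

Weld metal: throat = 0.707×0.1875 = 0.13256 in, L = 2.375 in. φR_n = 0.75 × 0.6 × 70 × 0.13256 × 2.375 = 9.9 kips.
Base metal shear (0.5 in plate): yield φR_n = 1.0×0.6×50×0.5×2.375 = 35.6 kips; rupture φR_n = 0.75×0.6×65×0.5×2.375 = 34.7 kips; take 34.7 kips (rupture).
Governing: min(9.9, 34.7) = 9.9 kips → weld metal.

9.9 kips (weld metal governs)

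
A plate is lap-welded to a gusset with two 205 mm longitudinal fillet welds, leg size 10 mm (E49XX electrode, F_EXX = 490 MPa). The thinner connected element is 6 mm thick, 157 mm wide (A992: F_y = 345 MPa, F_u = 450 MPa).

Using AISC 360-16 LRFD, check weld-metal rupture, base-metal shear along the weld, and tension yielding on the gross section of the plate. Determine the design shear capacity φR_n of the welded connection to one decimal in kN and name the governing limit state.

Weld metal: throat = 0.707×10 = 7.07 mm, L = 2×205 = 410 mm. φR_n = 0.75 × 0.6 × 490 × 7.07 × 410 = 639.2 kN.
Base metal shear (6 mm plate): yield φR_n = 1.0×0.6×345×6×410 = 509.2 kN; rupture φR_n = 0.75×0.6×450×6×410 = 498.2 kN; take 498.2 kN (rupture).
Tension yield (gross): A_g = 157×6 = 942 mm². φR_n = 0.90 × 345 × 942 = 292.5 kN.
Governing: min(639.2, 498.2, 292.5) = 292.5 kN → gross-section yield.

292.5 kN (gross-section yield governs)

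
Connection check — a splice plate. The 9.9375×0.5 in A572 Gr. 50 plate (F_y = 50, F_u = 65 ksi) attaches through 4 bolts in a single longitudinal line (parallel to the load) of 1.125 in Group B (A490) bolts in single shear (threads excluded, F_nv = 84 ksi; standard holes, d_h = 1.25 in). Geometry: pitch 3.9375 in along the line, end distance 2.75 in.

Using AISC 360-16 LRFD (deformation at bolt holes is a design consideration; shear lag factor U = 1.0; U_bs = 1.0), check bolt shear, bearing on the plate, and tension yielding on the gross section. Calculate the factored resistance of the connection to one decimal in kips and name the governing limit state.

Bolt shear: A_b = π(1.125)²/4 = 0.99402 in². φR_n = 0.75 × 84 × 0.99402 × 4 × 1 = 250.5 kips.
Bearing (0.5 in plate, F_u = 65 ksi): end bolts L_c = 2.75 − 1.25/2 = 2.125, R_n = min(1.2×2.125×0.5×65, 2.4×1.125×0.5×65) = 82.875 kips/bolt; interior L_c = 3.9375 − 1.25 = 2.6875, R_n = 87.75 kips/bolt. φR_n = 0.75 × (1×82.875 + 3×87.75) = 259.6 kips.
Tension yield (gross): A_g = 9.9375×0.5 = 4.9688 in². φR_n = 0.90 × 50 × 4.9688 = 223.6 kips.
Governing: min(250.5, 259.6, 223.6) = 223.6 kips → gross-section yield.

223.6 kips (gross-section yield governs)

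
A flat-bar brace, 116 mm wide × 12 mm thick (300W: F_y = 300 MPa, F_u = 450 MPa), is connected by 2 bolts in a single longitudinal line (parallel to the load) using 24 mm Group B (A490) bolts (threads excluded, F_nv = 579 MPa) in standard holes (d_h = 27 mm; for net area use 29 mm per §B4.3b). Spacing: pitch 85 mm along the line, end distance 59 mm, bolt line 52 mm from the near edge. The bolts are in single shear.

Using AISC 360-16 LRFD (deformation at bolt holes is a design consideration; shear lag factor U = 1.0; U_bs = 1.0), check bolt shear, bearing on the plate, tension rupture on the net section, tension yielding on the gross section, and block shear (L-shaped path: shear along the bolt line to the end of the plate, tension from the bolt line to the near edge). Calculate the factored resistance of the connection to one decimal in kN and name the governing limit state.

352.4 kN (net-section rupture governs)

Bolt shear: A_b = π(24)²/4 = 452.39 mm². φR_n = 0.75 × 579 × 452.39 × 2 × 1 = 392.9 kN.
Bearing (12 mm plate, F_u = 450 MPa): end bolts L_c = 59 − 27/2 = 45.5, R_n = min(1.2×45.5×12×450, 2.4×24×12×450) = 294.84 kN/bolt; interior L_c = 85 − 27 = 58, R_n = 311.04 kN/bolt. φR_n = 0.75 × (1×294.84 + 1×311.04) = 454.4 kN.
Tension rupture (net): A_n = (116 − 1×29)×12 = 1044 mm² (U = 1.0, A_e = A_n). φR_n = 0.75 × 450 × 1044 = 352.4 kN.
Tension yield (gross): A_g = 116×12 = 1392 mm². φR_n = 0.90 × 300 × 1392 = 375.8 kN.
Block shear: shear path 1×[59+1×85] = 1×144 mm, A_gv = 1728, A_nv = 1×(144 − 1.5×29)×12 = 1206 mm²; tension to near edge: (52 − 0.5×29)×12 = 450 mm². R_n = min(0.6×450×1206, 0.6×300×1728) + 1.0×450×450 = min(325.62, 311.04) + 202.5 = 513.54 kN. φR_n = 0.75 × 513.54 = 385.2 kN.
Governing: min(392.9, 454.4, 352.4, 375.8, 385.2) = 352.4 kN → net-section rupture.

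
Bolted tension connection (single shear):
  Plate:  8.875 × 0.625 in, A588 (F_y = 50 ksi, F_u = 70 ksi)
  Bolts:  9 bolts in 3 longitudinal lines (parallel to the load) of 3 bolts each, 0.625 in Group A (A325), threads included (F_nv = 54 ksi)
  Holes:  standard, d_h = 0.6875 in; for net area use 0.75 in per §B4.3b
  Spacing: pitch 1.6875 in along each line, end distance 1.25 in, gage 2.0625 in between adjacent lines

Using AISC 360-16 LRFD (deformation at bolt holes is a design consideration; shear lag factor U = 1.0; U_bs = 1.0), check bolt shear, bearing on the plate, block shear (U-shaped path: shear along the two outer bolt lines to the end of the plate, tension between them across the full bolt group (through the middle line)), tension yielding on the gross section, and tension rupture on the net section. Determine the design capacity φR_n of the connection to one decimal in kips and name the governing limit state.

111.8 kips (bolt shear governs)

Bolt shear: A_b = π(0.625)²/4 = 0.3068 in². φR_n = 0.75 × 54 × 0.3068 × 9 × 1 = 111.8 kips.
Bearing (0.625 in plate, F_u = 70 ksi): end bolts L_c = 1.25 − 0.6875/2 = 0.90625, R_n = min(1.2×0.90625×0.625×70, 2.4×0.625×0.625×70) = 47.578 kips/bolt; interior L_c = 1.6875 − 0.6875 = 1, R_n = 52.5 kips/bolt. φR_n = 0.75 × (3×47.578 + 6×52.5) = 343.3 kips.
Block shear: shear path 2×[1.25+2×1.6875] = 2×4.625 in, A_gv = 5.7813, A_nv = 2×(4.625 − 2.5×0.75)×0.625 = 3.4375 in²; tension across gage: (4.125 − 2×0.75)×0.625 = 1.6406 in². R_n = min(0.6×70×3.4375, 0.6×50×5.7813) + 1.0×70×1.6406 = min(144.38, 173.44) + 114.84 = 259.22 kips. φR_n = 0.75 × 259.22 = 194.4 kips.
Tension yield (gross): A_g = 8.875×0.625 = 5.5469 in². φR_n = 0.90 × 50 × 5.5469 = 249.6 kips.
Tension rupture (net): A_n = (8.875 − 3×0.75)×0.625 = 4.1406 in² (U = 1.0, A_e = A_n). φR_n = 0.75 × 70 × 4.1406 = 217.4 kips.
Governing: min(111.8, 343.3, 194.4, 249.6, 217.4) = 111.8 kips → bolt shear.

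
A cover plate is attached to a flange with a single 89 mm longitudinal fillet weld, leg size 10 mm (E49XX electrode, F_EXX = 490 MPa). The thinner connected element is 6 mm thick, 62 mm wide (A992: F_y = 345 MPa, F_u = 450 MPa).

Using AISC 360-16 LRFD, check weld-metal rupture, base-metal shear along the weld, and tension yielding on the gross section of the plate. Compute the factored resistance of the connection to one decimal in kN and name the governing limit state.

108.1 kN (base-metal shear governs)

Weld metal: throat = 0.707×10 = 7.07 mm, L = 89 mm. φR_n = 0.75 × 0.6 × 490 × 7.07 × 89 = 138.7 kN.
Base metal shear (6 mm plate): yield φR_n = 1.0×0.6×345×6×89 = 110.5 kN; rupture φR_n = 0.75×0.6×450×6×89 = 108.1 kN; take 108.1 kN (rupture).
Tension yield (gross): A_g = 62×6 = 372 mm². φR_n = 0.90 × 345 × 372 = 115.5 kN.
Governing: min(138.7, 108.1, 115.5) = 108.1 kN → base-metal shear.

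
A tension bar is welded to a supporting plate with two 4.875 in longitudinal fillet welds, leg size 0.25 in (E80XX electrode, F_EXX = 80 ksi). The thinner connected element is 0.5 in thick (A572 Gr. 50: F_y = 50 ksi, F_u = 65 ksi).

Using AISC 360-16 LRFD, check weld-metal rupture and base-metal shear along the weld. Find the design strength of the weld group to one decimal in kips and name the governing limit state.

62.0 kips (weld metal governs)

Weld metal: throat = 0.707×0.25 = 0.17675 in, L = 2×4.875 = 9.75 in. φR_n = 0.75 × 0.6 × 80 × 0.17675 × 9.75 = 62.0 kips.
Base metal shear (0.5 in plate): yield φR_n = 1.0×0.6×50×0.5×9.75 = 146.3 kips; rupture φR_n = 0.75×0.6×65×0.5×9.75 = 142.6 kips; take 142.6 kips (rupture).
Governing: min(62.0, 142.6) = 62.0 kips → weld metal.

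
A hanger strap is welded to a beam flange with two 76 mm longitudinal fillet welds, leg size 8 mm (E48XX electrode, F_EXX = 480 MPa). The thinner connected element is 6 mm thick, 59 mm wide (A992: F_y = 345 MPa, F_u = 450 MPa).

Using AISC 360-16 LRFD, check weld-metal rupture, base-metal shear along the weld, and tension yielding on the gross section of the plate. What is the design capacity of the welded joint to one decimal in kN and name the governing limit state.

109.9 kN (gross-section yield governs)

Weld metal: throat = 0.707×8 = 5.656 mm, L = 2×76 = 152 mm. φR_n = 0.75 × 0.6 × 480 × 5.656 × 152 = 185.7 kN.
Base metal shear (6 mm plate): yield φR_n = 1.0×0.6×345×6×152 = 188.8 kN; rupture φR_n = 0.75×0.6×450×6×152 = 184.7 kN; take 184.7 kN (rupture).
Tension yield (gross): A_g = 59×6 = 354 mm². φR_n = 0.90 × 345 × 354 = 109.9 kN.
Governing: min(185.7, 184.7, 109.9) = 109.9 kN → gross-section yield.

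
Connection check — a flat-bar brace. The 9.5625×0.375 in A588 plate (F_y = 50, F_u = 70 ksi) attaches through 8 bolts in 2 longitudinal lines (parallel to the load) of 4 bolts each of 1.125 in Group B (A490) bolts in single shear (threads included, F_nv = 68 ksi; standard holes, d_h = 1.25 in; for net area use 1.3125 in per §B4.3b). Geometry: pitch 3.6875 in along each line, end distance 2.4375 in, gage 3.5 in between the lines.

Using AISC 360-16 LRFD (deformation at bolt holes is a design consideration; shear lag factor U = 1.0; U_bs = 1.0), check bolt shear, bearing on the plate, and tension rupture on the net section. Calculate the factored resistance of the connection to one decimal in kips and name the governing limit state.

136.6 kips (net-section rupture governs)

Bolt shear: A_b = π(1.125)²/4 = 0.99402 in². φR_n = 0.75 × 68 × 0.99402 × 8 × 1 = 405.6 kips.
Bearing (0.375 in plate, F_u = 70 ksi): end bolts L_c = 2.4375 − 1.25/2 = 1.8125, R_n = min(1.2×1.8125×0.375×70, 2.4×1.125×0.375×70) = 57.094 kips/bolt; interior L_c = 3.6875 − 1.25 = 2.4375, R_n = 70.875 kips/bolt. φR_n = 0.75 × (2×57.094 + 6×70.875) = 404.6 kips.
Tension rupture (net): A_n = (9.5625 − 2×1.3125)×0.375 = 2.6016 in² (U = 1.0, A_e = A_n). φR_n = 0.75 × 70 × 2.6016 = 136.6 kips.
Governing: min(405.6, 404.6, 136.6) = 136.6 kips → net-section rupture.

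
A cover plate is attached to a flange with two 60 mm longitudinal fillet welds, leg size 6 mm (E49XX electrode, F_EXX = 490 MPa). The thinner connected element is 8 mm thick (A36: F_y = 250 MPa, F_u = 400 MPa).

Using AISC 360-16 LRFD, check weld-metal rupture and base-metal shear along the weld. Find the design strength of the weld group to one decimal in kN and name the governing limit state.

Weld metal: throat = 0.707×6 = 4.242 mm, L = 2×60 = 120 mm. φR_n = 0.75 × 0.6 × 490 × 4.242 × 120 = 112.2 kN.
Base metal shear (8 mm plate): yield φR_n = 1.0×0.6×250×8×120 = 144.0 kN; rupture φR_n = 0.75×0.6×400×8×120 = 172.8 kN; take 144.0 kN (yield).
Governing: min(112.2, 144.0) = 112.2 kN → weld metal.

112.2 kN (weld metal governs)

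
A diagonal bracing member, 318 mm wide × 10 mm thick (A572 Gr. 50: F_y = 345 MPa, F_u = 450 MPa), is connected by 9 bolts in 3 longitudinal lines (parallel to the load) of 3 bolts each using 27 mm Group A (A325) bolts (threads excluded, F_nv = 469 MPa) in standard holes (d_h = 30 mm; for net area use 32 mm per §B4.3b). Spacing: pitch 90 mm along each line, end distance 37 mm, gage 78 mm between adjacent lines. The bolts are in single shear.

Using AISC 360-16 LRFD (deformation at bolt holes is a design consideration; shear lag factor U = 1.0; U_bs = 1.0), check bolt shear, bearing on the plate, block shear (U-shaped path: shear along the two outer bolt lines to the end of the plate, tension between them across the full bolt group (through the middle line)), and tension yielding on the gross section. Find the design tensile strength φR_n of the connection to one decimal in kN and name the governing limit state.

Bolt shear: A_b = π(27)²/4 = 572.56 mm². φR_n = 0.75 × 469 × 572.56 × 9 × 1 = 1812.6 kN.
Bearing (10 mm plate, F_u = 450 MPa): end bolts L_c = 37 − 30/2 = 22, R_n = min(1.2×22×10×450, 2.4×27×10×450) = 118.8 kN/bolt; interior L_c = 90 − 30 = 60, R_n = 291.6 kN/bolt. φR_n = 0.75 × (3×118.8 + 6×291.6) = 1579.5 kN.
Block shear: shear path 2×[37+2×90] = 2×217 mm, A_gv = 4340, A_nv = 2×(217 − 2.5×32)×10 = 2740 mm²; tension across gage: (156 − 2×32)×10 = 920 mm². R_n = min(0.6×450×2740, 0.6×345×4340) + 1.0×450×920 = min(739.8, 898.38) + 414 = 1153.8 kN. φR_n = 0.75 × 1153.8 = 865.4 kN.
Tension yield (gross): A_g = 318×10 = 3180 mm². φR_n = 0.90 × 345 × 3180 = 987.4 kN.
Governing: min(1812.6, 1579.5, 865.4, 987.4) = 865.4 kN → block shear.

865.4 kN (block shear governs)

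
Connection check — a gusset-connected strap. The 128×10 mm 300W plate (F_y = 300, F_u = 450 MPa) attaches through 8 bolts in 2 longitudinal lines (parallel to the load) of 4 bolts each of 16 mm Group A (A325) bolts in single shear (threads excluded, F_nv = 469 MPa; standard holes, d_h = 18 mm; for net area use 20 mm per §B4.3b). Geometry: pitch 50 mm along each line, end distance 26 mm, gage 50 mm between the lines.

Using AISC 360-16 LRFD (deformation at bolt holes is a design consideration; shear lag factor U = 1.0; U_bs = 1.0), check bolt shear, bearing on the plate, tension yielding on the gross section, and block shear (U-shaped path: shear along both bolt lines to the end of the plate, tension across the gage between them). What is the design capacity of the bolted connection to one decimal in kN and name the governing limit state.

Bolt shear: A_b = π(16)²/4 = 201.06 mm². φR_n = 0.75 × 469 × 201.06 × 8 × 1 = 565.8 kN.
Bearing (10 mm plate, F_u = 450 MPa): end bolts L_c = 26 − 18/2 = 17, R_n = min(1.2×17×10×450, 2.4×16×10×450) = 91.8 kN/bolt; interior L_c = 50 − 18 = 32, R_n = 172.8 kN/bolt. φR_n = 0.75 × (2×91.8 + 6×172.8) = 915.3 kN.
Tension yield (gross): A_g = 128×10 = 1280 mm². φR_n = 0.90 × 300 × 1280 = 345.6 kN.
Block shear: shear path 2×[26+3×50] = 2×176 mm, A_gv = 3520, A_nv = 2×(176 − 3.5×20)×10 = 2120 mm²; tension across gage: (50 − 1×20)×10 = 300 mm². R_n = min(0.6×450×2120, 0.6×300×3520) + 1.0×450×300 = min(572.4, 633.6) + 135 = 707.4 kN. φR_n = 0.75 × 707.4 = 530.6 kN.
Governing: min(565.8, 915.3, 345.6, 530.6) = 345.6 kN → gross-section yield.

345.6 kN (gross-section yield governs)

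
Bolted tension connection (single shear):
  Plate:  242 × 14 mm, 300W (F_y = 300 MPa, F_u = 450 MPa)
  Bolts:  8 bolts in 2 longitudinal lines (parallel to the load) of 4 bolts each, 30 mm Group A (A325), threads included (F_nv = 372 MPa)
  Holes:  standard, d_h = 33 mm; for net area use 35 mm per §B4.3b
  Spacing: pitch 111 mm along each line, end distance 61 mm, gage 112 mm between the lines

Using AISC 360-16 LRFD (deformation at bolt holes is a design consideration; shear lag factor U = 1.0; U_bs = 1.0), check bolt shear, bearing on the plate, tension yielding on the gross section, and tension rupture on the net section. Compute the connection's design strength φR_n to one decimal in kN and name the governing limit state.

812.7 kN (net-section rupture governs)

Bolt shear: A_b = π(30)²/4 = 706.86 mm². φR_n = 0.75 × 372 × 706.86 × 8 × 1 = 1577.7 kN.
Bearing (14 mm plate, F_u = 450 MPa): end bolts L_c = 61 − 33/2 = 44.5, R_n = min(1.2×44.5×14×450, 2.4×30×14×450) = 336.42 kN/bolt; interior L_c = 111 − 33 = 78, R_n = 453.6 kN/bolt. φR_n = 0.75 × (2×336.42 + 6×453.6) = 2545.8 kN.
Tension yield (gross): A_g = 242×14 = 3388 mm². φR_n = 0.90 × 300 × 3388 = 914.8 kN.
Tension rupture (net): A_n = (242 − 2×35)×14 = 2408 mm² (U = 1.0, A_e = A_n). φR_n = 0.75 × 450 × 2408 = 812.7 kN.
Governing: min(1577.7, 2545.8, 914.8, 812.7) = 812.7 kN → net-section rupture.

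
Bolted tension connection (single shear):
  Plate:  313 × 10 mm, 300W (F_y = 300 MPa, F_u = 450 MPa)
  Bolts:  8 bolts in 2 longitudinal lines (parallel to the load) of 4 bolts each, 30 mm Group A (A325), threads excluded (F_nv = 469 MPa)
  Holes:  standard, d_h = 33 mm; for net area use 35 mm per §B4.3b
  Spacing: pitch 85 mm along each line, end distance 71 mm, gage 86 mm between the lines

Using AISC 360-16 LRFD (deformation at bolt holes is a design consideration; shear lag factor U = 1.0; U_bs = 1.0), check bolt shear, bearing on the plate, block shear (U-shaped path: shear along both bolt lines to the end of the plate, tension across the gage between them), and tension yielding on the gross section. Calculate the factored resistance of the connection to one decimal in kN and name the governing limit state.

Bolt shear: A_b = π(30)²/4 = 706.86 mm². φR_n = 0.75 × 469 × 706.86 × 8 × 1 = 1989.1 kN.
Bearing (10 mm plate, F_u = 450 MPa): end bolts L_c = 71 − 33/2 = 54.5, R_n = min(1.2×54.5×10×450, 2.4×30×10×450) = 294.3 kN/bolt; interior L_c = 85 − 33 = 52, R_n = 280.8 kN/bolt. φR_n = 0.75 × (2×294.3 + 6×280.8) = 1705.1 kN.
Block shear: shear path 2×[71+3×85] = 2×326 mm, A_gv = 6520, A_nv = 2×(326 − 3.5×35)×10 = 4070 mm²; tension across gage: (86 − 1×35)×10 = 510 mm². R_n = min(0.6×450×4070, 0.6×300×6520) + 1.0×450×510 = min(1098.9, 1173.6) + 229.5 = 1328.4 kN. φR_n = 0.75 × 1328.4 = 996.3 kN.
Tension yield (gross): A_g = 313×10 = 3130 mm². φR_n = 0.90 × 300 × 3130 = 845.1 kN.
Governing: min(1989.1, 1705.1, 996.3, 845.1) = 845.1 kN → gross-section yield.

845.1 kN (gross-section yield governs)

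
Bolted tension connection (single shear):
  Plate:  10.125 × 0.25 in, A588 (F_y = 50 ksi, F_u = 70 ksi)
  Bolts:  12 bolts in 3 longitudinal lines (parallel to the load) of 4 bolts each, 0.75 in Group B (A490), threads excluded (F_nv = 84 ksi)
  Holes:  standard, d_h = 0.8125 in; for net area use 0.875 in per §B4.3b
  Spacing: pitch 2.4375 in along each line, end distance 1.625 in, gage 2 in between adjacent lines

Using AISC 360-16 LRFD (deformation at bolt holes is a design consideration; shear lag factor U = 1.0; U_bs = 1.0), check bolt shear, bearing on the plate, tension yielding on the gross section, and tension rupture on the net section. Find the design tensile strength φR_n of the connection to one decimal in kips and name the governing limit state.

Bolt shear: A_b = π(0.75)²/4 = 0.44179 in². φR_n = 0.75 × 84 × 0.44179 × 12 × 1 = 334.0 kips.
Bearing (0.25 in plate, F_u = 70 ksi): end bolts L_c = 1.625 − 0.8125/2 = 1.21875, R_n = min(1.2×1.21875×0.25×70, 2.4×0.75×0.25×70) = 25.594 kips/bolt; interior L_c = 2.4375 − 0.8125 = 1.625, R_n = 31.5 kips/bolt. φR_n = 0.75 × (3×25.594 + 9×31.5) = 270.2 kips.
Tension yield (gross): A_g = 10.125×0.25 = 2.5313 in². φR_n = 0.90 × 50 × 2.5313 = 113.9 kips.
Tension rupture (net): A_n = (10.125 − 3×0.875)×0.25 = 1.875 in² (U = 1.0, A_e = A_n). φR_n = 0.75 × 70 × 1.875 = 98.4 kips.
Governing: min(334.0, 270.2, 113.9, 98.4) = 98.4 kips → net-section rupture.

98.4 kips (net-section rupture governs)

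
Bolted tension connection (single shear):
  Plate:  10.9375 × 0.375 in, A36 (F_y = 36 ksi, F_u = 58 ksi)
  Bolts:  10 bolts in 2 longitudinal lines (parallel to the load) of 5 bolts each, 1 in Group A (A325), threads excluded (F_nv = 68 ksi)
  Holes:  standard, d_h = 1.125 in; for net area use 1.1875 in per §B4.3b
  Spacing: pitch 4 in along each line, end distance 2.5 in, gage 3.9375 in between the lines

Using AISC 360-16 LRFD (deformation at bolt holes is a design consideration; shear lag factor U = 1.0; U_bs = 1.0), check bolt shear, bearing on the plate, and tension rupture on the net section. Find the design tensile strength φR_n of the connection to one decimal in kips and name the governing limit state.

Bolt shear: A_b = π(1)²/4 = 0.7854 in². φR_n = 0.75 × 68 × 0.7854 × 10 × 1 = 400.6 kips.
Bearing (0.375 in plate, F_u = 58 ksi): end bolts L_c = 2.5 − 1.125/2 = 1.9375, R_n = min(1.2×1.9375×0.375×58, 2.4×1×0.375×58) = 50.569 kips/bolt; interior L_c = 4 − 1.125 = 2.875, R_n = 52.2 kips/bolt. φR_n = 0.75 × (2×50.569 + 8×52.2) = 389.1 kips.
Tension rupture (net): A_n = (10.9375 − 2×1.1875)×0.375 = 3.2109 in² (U = 1.0, A_e = A_n). φR_n = 0.75 × 58 × 3.2109 = 139.7 kips.
Governing: min(400.6, 389.1, 139.7) = 139.7 kips → net-section rupture.

139.7 kips (net-section rupture governs)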